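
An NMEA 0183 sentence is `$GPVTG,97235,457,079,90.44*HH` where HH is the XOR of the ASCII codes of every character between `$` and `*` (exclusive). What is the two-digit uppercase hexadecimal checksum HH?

XOR the ASCII codes of the payload characters:
  'G' = 0x47 → acc = 0x47
  'P' = 0x50 → acc = 0x17
  'V' = 0x56 → acc = 0x41
  'T' = 0x54 → acc = 0x15
  'G' = 0x47 → acc = 0x52
  ',' = 0x2C → acc = 0x7E
  '9' = 0x39 → acc = 0x47
  '7' = 0x37 → acc = 0x70
  '2' = 0x32 → acc = 0x42
  '3' = 0x33 → acc = 0x71
  '5' = 0x35 → acc = 0x44
  ',' = 0x2C → acc = 0x68
  '4' = 0x34 → acc = 0x5C
  '5' = 0x35 → acc = 0x69
  '7' = 0x37 → acc = 0x5E
  ',' = 0x2C → acc = 0x72
  '0' = 0x30 → acc = 0x42
  '7' = 0x37 → acc = 0x75
  '9' = 0x39 → acc = 0x4C
  ',' = 0x2C → acc = 0x60
  '9' = 0x39 → acc = 0x59
  '0' = 0x30 → acc = 0x69
  '.' = 0x2E → acc = 0x47
  '4' = 0x34 → acc = 0x73
  '4' = 0x34 → acc = 0x47
Checksum = 0x47.

47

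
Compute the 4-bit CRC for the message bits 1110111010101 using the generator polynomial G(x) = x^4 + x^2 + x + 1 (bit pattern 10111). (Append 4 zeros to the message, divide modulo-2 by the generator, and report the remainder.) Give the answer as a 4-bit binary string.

1000

Append 4 zeros: 11101110101010000. Divide by 10111 (XOR where the leading bit is 1):
  pos 0: 11101 XOR 10111 = 01010
  pos 1: 10101 XOR 10111 = 00010
  pos 4: 10101 XOR 10111 = 00010
  pos 7: 10010 XOR 10111 = 00101
  pos 9: 10110 XOR 10111 = 00001
Remainder (last 4 bits) = 1000. This is the CRC / FCS.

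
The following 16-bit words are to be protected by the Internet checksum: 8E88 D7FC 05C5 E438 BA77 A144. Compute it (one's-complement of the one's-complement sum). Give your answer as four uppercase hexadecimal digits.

One's-complement addition (fold any carry out of bit 15 back into bit 0):
  0x8E88 + 0xD7FC = 0x16684 → wrap carry → 0x6685
  0x6685 + 0x05C5 = 0x06C4A
  0x6C4A + 0xE438 = 0x15082 → wrap carry → 0x5083
  0x5083 + 0xBA77 = 0x10AFA → wrap carry → 0x0AFB
  0x0AFB + 0xA144 = 0x0AC3F
One's-complement sum = 0xAC3F.
Checksum = ~0xAC3F & 0xFFFF = 0x53C0.

53C0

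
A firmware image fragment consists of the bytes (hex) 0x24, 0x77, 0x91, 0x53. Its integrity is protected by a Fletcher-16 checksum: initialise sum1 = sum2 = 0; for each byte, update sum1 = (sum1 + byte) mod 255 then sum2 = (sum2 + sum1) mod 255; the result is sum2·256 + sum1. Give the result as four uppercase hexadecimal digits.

6D80

Running sums (mod 255):
  after byte 0 (0x24): sum1=36, sum2=36
  after byte 1 (0x77): sum1=155, sum2=191
  after byte 2 (0x91): sum1=45, sum2=236
  after byte 3 (0x53): sum1=128, sum2=109
Checksum = sum2·256 + sum1 = 109·256 + 128 = 28032 = 0x6D80.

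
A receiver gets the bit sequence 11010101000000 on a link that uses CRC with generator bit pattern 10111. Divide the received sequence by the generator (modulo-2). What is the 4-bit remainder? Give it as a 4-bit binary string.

0100

Modulo-2 division of 11010101000000 by 10111:
  pos 0: 11010 XOR 10111 = 01101
  pos 1: 11011 XOR 10111 = 01100
  pos 2: 11000 XOR 10111 = 01111
  pos 3: 11111 XOR 10111 = 01000
  pos 4: 10000 XOR 10111 = 00111
  pos 6: 11100 XOR 10111 = 01011
  pos 7: 10110 XOR 10111 = 00001
Remainder = 0100 (nonzero — an error is detected).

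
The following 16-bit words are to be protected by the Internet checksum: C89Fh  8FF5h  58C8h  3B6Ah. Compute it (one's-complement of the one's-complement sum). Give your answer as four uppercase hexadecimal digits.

One's-complement addition (fold any carry out of bit 15 back into bit 0):
  0xC89F + 0x8FF5 = 0x15894 → wrap carry → 0x5895
  0x5895 + 0x58C8 = 0x0B15D
  0xB15D + 0x3B6A = 0x0ECC7
One's-complement sum = 0xECC7.
Checksum = ~0xECC7 & 0xFFFF = 0x1338.

1338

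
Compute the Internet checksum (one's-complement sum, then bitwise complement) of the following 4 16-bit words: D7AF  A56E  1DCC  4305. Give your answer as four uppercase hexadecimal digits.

2210

One's-complement addition (fold any carry out of bit 15 back into bit 0):
  0xD7AF + 0xA56E = 0x17D1D → wrap carry → 0x7D1E
  0x7D1E + 0x1DCC = 0x09AEA
  0x9AEA + 0x4305 = 0x0DDEF
One's-complement sum = 0xDDEF.
Checksum = ~0xDDEF & 0xFFFF = 0x2210.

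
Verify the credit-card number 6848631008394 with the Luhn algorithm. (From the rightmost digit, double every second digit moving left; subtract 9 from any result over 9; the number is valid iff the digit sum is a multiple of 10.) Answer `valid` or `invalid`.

valid

From the right, keep odd positions and double even positions (subtract 9 from any doubled value over 9):
  doubled (positions 2,4,...): 9 7 0 6 7 7 → sum 36
  kept (positions 1,3,...): 4 3 0 1 6 4 6 → sum 24
Total = 60.
60 mod 10 = 0, so the number is valid.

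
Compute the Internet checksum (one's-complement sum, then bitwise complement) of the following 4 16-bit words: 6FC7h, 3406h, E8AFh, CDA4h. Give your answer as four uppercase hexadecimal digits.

One's-complement addition (fold any carry out of bit 15 back into bit 0):
  0x6FC7 + 0x3406 = 0x0A3CD
  0xA3CD + 0xE8AF = 0x18C7C → wrap carry → 0x8C7D
  0x8C7D + 0xCDA4 = 0x15A21 → wrap carry → 0x5A22
One's-complement sum = 0x5A22.
Checksum = ~0x5A22 & 0xFFFF = 0xA5DD.

A5DD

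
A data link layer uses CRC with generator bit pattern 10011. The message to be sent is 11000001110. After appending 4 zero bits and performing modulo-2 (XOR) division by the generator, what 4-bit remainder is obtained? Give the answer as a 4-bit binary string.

Append 4 zeros: 110000011100000. Divide by 10011 (XOR where the leading bit is 1):
  pos 0: 11000 XOR 10011 = 01011
  pos 1: 10110 XOR 10011 = 00101
  pos 3: 10101 XOR 10011 = 00110
  pos 5: 11011 XOR 10011 = 01000
  pos 6: 10000 XOR 10011 = 00011
  pos 9: 11000 XOR 10011 = 01011
  pos 10: 10110 XOR 10011 = 00101
Remainder (last 4 bits) = 0101. This is the CRC / FCS.

0101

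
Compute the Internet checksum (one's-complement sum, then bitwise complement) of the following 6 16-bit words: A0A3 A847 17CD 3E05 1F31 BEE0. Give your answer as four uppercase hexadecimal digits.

One's-complement addition (fold any carry out of bit 15 back into bit 0):
  0xA0A3 + 0xA847 = 0x148EA → wrap carry → 0x48EB
  0x48EB + 0x17CD = 0x060B8
  0x60B8 + 0x3E05 = 0x09EBD
  0x9EBD + 0x1F31 = 0x0BDEE
  0xBDEE + 0xBEE0 = 0x17CCE → wrap carry → 0x7CCF
One's-complement sum = 0x7CCF.
Checksum = ~0x7CCF & 0xFFFF = 0x8330.

8330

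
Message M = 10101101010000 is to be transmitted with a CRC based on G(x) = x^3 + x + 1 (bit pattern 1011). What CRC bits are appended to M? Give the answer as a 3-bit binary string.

Append 3 zeros: 10101101010000000. Divide by 1011 (XOR where the leading bit is 1):
  pos 0: 1010 XOR 1011 = 0001
  pos 3: 1110 XOR 1011 = 0101
  pos 4: 1011 XOR 1011 = 0000
  pos 9: 1000 XOR 1011 = 0011
  pos 11: 1100 XOR 1011 = 0111
  pos 12: 1110 XOR 1011 = 0101
  pos 13: 1010 XOR 1011 = 0001
Remainder (last 3 bits) = 001. This is the CRC / FCS.

001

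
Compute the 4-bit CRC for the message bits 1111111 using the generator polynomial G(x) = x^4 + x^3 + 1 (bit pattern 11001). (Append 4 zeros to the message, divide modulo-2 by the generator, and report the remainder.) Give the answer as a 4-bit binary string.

1011

Append 4 zeros: 11111110000. Divide by 11001 (XOR where the leading bit is 1):
  pos 0: 11111 XOR 11001 = 00110
  pos 2: 11011 XOR 11001 = 00010
  pos 5: 10000 XOR 11001 = 01001
  pos 6: 10010 XOR 11001 = 01011
Remainder (last 4 bits) = 1011. This is the CRC / FCS.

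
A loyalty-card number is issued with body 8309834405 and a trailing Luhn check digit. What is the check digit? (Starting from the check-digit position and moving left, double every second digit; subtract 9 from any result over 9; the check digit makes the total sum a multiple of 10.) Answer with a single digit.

0

Partial digits right→left: 5 0 4 4 3 8 9 0 3 8
Double every second digit counting from the check-digit position (so the 1st, 3rd, 5th, ... of the partial from the right).
  doubled (with −9 where >9): 1 8 6 9 6 → sum 30
  kept as-is: 0 4 8 0 8 → sum 20
Total = 30 + 20 = 50.
Check digit = (10 − (50 mod 10)) mod 10 = 0.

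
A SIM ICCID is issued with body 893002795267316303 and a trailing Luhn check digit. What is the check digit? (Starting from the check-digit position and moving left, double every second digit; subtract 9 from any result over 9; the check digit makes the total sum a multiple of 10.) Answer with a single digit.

Partial digits right→left: 3 0 3 6 1 3 7 6 2 5 9 7 2 0 0 3 9 8
Double every second digit counting from the check-digit position (so the 1st, 3rd, 5th, ... of the partial from the right).
  doubled (with −9 where >9): 6 6 2 5 4 9 4 0 9 → sum 45
  kept as-is: 0 6 3 6 5 7 0 3 8 → sum 38
Total = 45 + 38 = 83.
Check digit = (10 − (83 mod 10)) mod 10 = 7.

7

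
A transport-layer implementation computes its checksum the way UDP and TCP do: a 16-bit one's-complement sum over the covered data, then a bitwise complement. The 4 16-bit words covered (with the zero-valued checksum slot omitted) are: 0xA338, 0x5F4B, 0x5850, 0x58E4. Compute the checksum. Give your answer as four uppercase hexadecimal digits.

One's-complement addition (fold any carry out of bit 15 back into bit 0):
  0xA338 + 0x5F4B = 0x10283 → wrap carry → 0x0284
  0x0284 + 0x5850 = 0x05AD4
  0x5AD4 + 0x58E4 = 0x0B3B8
One's-complement sum = 0xB3B8.
Checksum = ~0xB3B8 & 0xFFFF = 0x4C47.

4C47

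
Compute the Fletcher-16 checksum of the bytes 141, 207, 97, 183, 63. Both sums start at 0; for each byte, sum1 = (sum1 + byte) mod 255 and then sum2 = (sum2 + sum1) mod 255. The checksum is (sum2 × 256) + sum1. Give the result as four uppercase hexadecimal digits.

Running sums (mod 255):
  after byte 0 (141): sum1=141, sum2=141
  after byte 1 (207): sum1=93, sum2=234
  after byte 2 (97): sum1=190, sum2=169
  after byte 3 (183): sum1=118, sum2=32
  after byte 4 (63): sum1=181, sum2=213
Checksum = sum2·256 + sum1 = 213·256 + 181 = 54709 = 0xD5B5.

D5B5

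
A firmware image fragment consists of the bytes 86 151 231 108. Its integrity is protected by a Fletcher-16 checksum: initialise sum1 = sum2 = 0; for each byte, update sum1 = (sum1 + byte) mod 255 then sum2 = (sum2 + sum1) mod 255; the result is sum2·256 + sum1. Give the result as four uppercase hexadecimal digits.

Running sums (mod 255):
  after byte 0 (86): sum1=86, sum2=86
  after byte 1 (151): sum1=237, sum2=68
  after byte 2 (231): sum1=213, sum2=26
  after byte 3 (108): sum1=66, sum2=92
Checksum = sum2·256 + sum1 = 92·256 + 66 = 23618 = 0x5C42.

5C42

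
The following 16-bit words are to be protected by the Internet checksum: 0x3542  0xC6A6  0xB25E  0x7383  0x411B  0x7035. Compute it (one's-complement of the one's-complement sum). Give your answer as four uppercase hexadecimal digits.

One's-complement addition (fold any carry out of bit 15 back into bit 0):
  0x3542 + 0xC6A6 = 0x0FBE8
  0xFBE8 + 0xB25E = 0x1AE46 → wrap carry → 0xAE47
  0xAE47 + 0x7383 = 0x121CA → wrap carry → 0x21CB
  0x21CB + 0x411B = 0x062E6
  0x62E6 + 0x7035 = 0x0D31B
One's-complement sum = 0xD31B.
Checksum = ~0xD31B & 0xFFFF = 0x2CE4.

2CE4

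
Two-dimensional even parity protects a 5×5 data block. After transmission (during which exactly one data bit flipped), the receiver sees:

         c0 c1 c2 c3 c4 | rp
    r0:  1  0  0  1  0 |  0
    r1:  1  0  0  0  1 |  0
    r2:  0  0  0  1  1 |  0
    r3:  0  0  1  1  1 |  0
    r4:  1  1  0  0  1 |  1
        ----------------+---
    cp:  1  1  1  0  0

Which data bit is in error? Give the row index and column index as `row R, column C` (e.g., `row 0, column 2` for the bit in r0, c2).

Recompute each row's even parity and compare to rp:
  r0: data parity 0, sent rp 0 → ok
  r1: data parity 0, sent rp 0 → ok
  r2: data parity 0, sent rp 0 → ok
  r3: data parity 1, sent rp 0 → mismatch
  r4: data parity 1, sent rp 1 → ok
Recompute each column's even parity and compare to cp:
  c0: data parity 1, sent cp 1 → ok
  c1: data parity 1, sent cp 1 → ok
  c2: data parity 1, sent cp 1 → ok
  c3: data parity 1, sent cp 0 → mismatch
  c4: data parity 0, sent cp 0 → ok
Exactly one row (r3) and one column (c3) fail → the flipped bit is at their intersection.

row 3, column 3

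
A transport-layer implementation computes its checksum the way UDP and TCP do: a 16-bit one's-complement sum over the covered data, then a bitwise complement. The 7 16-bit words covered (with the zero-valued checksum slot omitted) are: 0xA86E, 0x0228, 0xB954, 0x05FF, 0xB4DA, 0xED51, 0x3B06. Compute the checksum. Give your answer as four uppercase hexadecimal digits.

One's-complement addition (fold any carry out of bit 15 back into bit 0):
  0xA86E + 0x0228 = 0x0AA96
  0xAA96 + 0xB954 = 0x163EA → wrap carry → 0x63EB
  0x63EB + 0x05FF = 0x069EA
  0x69EA + 0xB4DA = 0x11EC4 → wrap carry → 0x1EC5
  0x1EC5 + 0xED51 = 0x10C16 → wrap carry → 0x0C17
  0x0C17 + 0x3B06 = 0x0471D
One's-complement sum = 0x471D.
Checksum = ~0x471D & 0xFFFF = 0xB8E2.

B8E2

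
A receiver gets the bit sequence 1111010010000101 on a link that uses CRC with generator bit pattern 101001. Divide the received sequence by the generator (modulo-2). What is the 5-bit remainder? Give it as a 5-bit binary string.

Modulo-2 division of 1111010010000101 by 101001:
  pos 0: 111101 XOR 101001 = 010100
  pos 1: 101000 XOR 101001 = 000001
  pos 6: 101000 XOR 101001 = 000001
Remainder = 10101 (nonzero — an error is detected).

10101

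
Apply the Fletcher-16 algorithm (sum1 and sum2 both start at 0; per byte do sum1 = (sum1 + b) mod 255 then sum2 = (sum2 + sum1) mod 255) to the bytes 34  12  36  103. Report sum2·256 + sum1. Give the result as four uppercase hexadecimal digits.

Running sums (mod 255):
  after byte 0 (34): sum1=34, sum2=34
  after byte 1 (12): sum1=46, sum2=80
  after byte 2 (36): sum1=82, sum2=162
  after byte 3 (103): sum1=185, sum2=92
Checksum = sum2·256 + sum1 = 92·256 + 185 = 23737 = 0x5CB9.

5CB9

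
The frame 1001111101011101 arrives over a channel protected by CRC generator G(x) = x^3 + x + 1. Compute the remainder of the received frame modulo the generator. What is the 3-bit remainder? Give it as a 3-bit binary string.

Modulo-2 division of 1001111101011101 by 1011:
  pos 0: 1001 XOR 1011 = 0010
  pos 2: 1011 XOR 1011 = 0000
  pos 6: 1101 XOR 1011 = 0110
  pos 7: 1100 XOR 1011 = 0111
  pos 8: 1111 XOR 1011 = 0100
  pos 9: 1001 XOR 1011 = 0010
  pos 11: 1010 XOR 1011 = 0001
Remainder = 011 (nonzero — an error is detected).

011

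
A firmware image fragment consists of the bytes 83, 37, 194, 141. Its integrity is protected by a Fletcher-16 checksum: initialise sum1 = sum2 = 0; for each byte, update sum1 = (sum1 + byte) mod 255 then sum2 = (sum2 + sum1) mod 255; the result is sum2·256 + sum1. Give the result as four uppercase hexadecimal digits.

CFC8

Running sums (mod 255):
  after byte 0 (83): sum1=83, sum2=83
  after byte 1 (37): sum1=120, sum2=203
  after byte 2 (194): sum1=59, sum2=7
  after byte 3 (141): sum1=200, sum2=207
Checksum = sum2·256 + sum1 = 207·256 + 200 = 53192 = 0xCFC8.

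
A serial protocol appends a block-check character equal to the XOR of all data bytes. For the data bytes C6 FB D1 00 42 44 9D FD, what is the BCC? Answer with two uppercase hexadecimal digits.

8A

XOR the bytes together:
  start with 0xC6
  0xC6 ⊕ 0xFB = 0x3D
  0x3D ⊕ 0xD1 = 0xEC
  0xEC ⊕ 0x00 = 0xEC
  0xEC ⊕ 0x42 = 0xAE
  0xAE ⊕ 0x44 = 0xEA
  0xEA ⊕ 0x9D = 0x77
  0x77 ⊕ 0xFD = 0x8A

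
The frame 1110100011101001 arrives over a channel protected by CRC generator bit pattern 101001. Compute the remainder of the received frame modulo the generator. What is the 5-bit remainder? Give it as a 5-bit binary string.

00000

Modulo-2 division of 1110100011101001 by 101001:
  pos 0: 111010 XOR 101001 = 010011
  pos 1: 100110 XOR 101001 = 001111
  pos 3: 111101 XOR 101001 = 010100
  pos 4: 101001 XOR 101001 = 000000
  pos 10: 101001 XOR 101001 = 000000
Remainder = 00000 (zero — the frame passes the CRC check).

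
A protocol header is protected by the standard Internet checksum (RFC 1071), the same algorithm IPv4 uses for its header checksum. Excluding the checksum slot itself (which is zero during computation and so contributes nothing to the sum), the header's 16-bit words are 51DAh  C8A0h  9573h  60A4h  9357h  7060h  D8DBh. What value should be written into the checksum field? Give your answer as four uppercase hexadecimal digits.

12D9

One's-complement addition (fold any carry out of bit 15 back into bit 0):
  0x51DA + 0xC8A0 = 0x11A7A → wrap carry → 0x1A7B
  0x1A7B + 0x9573 = 0x0AFEE
  0xAFEE + 0x60A4 = 0x11092 → wrap carry → 0x1093
  0x1093 + 0x9357 = 0x0A3EA
  0xA3EA + 0x7060 = 0x1144A → wrap carry → 0x144B
  0x144B + 0xD8DB = 0x0ED26
One's-complement sum = 0xED26.
Checksum = ~0xED26 & 0xFFFF = 0x12D9.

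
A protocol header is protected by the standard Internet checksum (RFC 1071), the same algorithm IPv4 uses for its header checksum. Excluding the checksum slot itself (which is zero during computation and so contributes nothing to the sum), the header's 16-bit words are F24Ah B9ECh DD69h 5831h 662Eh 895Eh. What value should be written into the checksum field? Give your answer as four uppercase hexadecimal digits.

2EA0

One's-complement addition (fold any carry out of bit 15 back into bit 0):
  0xF24A + 0xB9EC = 0x1AC36 → wrap carry → 0xAC37
  0xAC37 + 0xDD69 = 0x189A0 → wrap carry → 0x89A1
  0x89A1 + 0x5831 = 0x0E1D2
  0xE1D2 + 0x662E = 0x14800 → wrap carry → 0x4801
  0x4801 + 0x895E = 0x0D15F
One's-complement sum = 0xD15F.
Checksum = ~0xD15F & 0xFFFF = 0x2EA0.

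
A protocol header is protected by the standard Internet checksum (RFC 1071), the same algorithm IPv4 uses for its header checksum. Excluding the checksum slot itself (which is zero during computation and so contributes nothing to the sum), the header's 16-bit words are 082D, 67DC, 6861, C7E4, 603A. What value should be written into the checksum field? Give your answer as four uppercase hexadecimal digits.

One's-complement addition (fold any carry out of bit 15 back into bit 0):
  0x082D + 0x67DC = 0x07009
  0x7009 + 0x6861 = 0x0D86A
  0xD86A + 0xC7E4 = 0x1A04E → wrap carry → 0xA04F
  0xA04F + 0x603A = 0x10089 → wrap carry → 0x008A
One's-complement sum = 0x008A.
Checksum = ~0x008A & 0xFFFF = 0xFF75.

FF75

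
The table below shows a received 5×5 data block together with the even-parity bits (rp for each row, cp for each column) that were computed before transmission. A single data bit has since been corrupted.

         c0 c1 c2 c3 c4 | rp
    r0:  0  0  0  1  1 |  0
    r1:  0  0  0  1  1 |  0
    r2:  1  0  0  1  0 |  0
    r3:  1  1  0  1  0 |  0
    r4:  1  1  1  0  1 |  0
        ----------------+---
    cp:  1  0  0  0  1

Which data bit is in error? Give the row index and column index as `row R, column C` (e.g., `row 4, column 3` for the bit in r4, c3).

Recompute each row's even parity and compare to rp:
  r0: data parity 0, sent rp 0 → ok
  r1: data parity 0, sent rp 0 → ok
  r2: data parity 0, sent rp 0 → ok
  r3: data parity 1, sent rp 0 → mismatch
  r4: data parity 0, sent rp 0 → ok
Recompute each column's even parity and compare to cp:
  c0: data parity 1, sent cp 1 → ok
  c1: data parity 0, sent cp 0 → ok
  c2: data parity 1, sent cp 0 → mismatch
  c3: data parity 0, sent cp 0 → ok
  c4: data parity 1, sent cp 1 → ok
Exactly one row (r3) and one column (c2) fail → the flipped bit is at their intersection.

row 3, column 2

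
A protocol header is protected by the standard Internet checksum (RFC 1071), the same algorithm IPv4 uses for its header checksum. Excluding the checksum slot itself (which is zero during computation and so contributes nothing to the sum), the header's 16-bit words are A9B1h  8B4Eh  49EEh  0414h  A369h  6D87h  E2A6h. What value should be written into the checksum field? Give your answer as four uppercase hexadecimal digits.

One's-complement addition (fold any carry out of bit 15 back into bit 0):
  0xA9B1 + 0x8B4E = 0x134FF → wrap carry → 0x3500
  0x3500 + 0x49EE = 0x07EEE
  0x7EEE + 0x0414 = 0x08302
  0x8302 + 0xA369 = 0x1266B → wrap carry → 0x266C
  0x266C + 0x6D87 = 0x093F3
  0x93F3 + 0xE2A6 = 0x17699 → wrap carry → 0x769A
One's-complement sum = 0x769A.
Checksum = ~0x769A & 0xFFFF = 0x8965.

8965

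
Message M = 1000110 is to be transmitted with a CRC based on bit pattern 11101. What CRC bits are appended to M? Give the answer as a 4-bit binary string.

Append 4 zeros: 10001100000. Divide by 11101 (XOR where the leading bit is 1):
  pos 0: 10001 XOR 11101 = 01100
  pos 1: 11001 XOR 11101 = 00100
  pos 3: 10000 XOR 11101 = 01101
  pos 4: 11010 XOR 11101 = 00111
  pos 6: 11100 XOR 11101 = 00001
Remainder (last 4 bits) = 0001. This is the CRC / FCS.

0001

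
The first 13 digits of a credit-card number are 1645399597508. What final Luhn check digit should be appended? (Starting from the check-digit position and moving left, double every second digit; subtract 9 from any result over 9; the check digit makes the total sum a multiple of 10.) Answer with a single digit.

Partial digits right→left: 8 0 5 7 9 5 9 9 3 5 4 6 1
Double every second digit counting from the check-digit position (so the 1st, 3rd, 5th, ... of the partial from the right).
  doubled (with −9 where >9): 7 1 9 9 6 8 2 → sum 42
  kept as-is: 0 7 5 9 5 6 → sum 32
Total = 42 + 32 = 74.
Check digit = (10 − (74 mod 10)) mod 10 = 6.

6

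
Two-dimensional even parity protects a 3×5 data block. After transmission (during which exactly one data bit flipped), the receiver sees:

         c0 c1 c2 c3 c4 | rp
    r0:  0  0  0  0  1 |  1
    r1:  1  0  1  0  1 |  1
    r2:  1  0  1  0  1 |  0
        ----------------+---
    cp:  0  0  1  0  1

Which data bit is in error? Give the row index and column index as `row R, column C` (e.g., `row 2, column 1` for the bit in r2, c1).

Recompute each row's even parity and compare to rp:
  r0: data parity 1, sent rp 1 → ok
  r1: data parity 1, sent rp 1 → ok
  r2: data parity 1, sent rp 0 → mismatch
Recompute each column's even parity and compare to cp:
  c0: data parity 0, sent cp 0 → ok
  c1: data parity 0, sent cp 0 → ok
  c2: data parity 0, sent cp 1 → mismatch
  c3: data parity 0, sent cp 0 → ok
  c4: data parity 1, sent cp 1 → ok
Exactly one row (r2) and one column (c2) fail → the flipped bit is at their intersection.

row 2, column 2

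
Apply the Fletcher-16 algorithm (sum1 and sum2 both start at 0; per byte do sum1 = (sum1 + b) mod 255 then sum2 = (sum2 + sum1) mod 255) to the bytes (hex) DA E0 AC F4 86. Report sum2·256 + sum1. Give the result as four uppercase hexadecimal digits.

Running sums (mod 255):
  after byte 0 (DA): sum1=218, sum2=218
  after byte 1 (E0): sum1=187, sum2=150
  after byte 2 (AC): sum1=104, sum2=254
  after byte 3 (F4): sum1=93, sum2=92
  after byte 4 (86): sum1=227, sum2=64
Checksum = sum2·256 + sum1 = 64·256 + 227 = 16611 = 0x40E3.

40E3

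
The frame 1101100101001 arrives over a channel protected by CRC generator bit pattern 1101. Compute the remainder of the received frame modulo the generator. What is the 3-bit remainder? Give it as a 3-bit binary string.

Modulo-2 division of 1101100101001 by 1101:
  pos 0: 1101 XOR 1101 = 0000
  pos 4: 1001 XOR 1101 = 0100
  pos 5: 1000 XOR 1101 = 0101
  pos 6: 1011 XOR 1101 = 0110
  pos 7: 1100 XOR 1101 = 0001
Remainder = 101 (nonzero — an error is detected).

101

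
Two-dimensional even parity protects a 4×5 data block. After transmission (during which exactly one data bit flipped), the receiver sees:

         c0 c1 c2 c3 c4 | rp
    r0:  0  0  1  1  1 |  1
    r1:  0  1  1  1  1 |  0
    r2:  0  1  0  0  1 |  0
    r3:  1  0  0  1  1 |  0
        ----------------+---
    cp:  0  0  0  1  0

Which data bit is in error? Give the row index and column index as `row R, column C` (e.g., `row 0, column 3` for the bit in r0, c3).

Recompute each row's even parity and compare to rp:
  r0: data parity 1, sent rp 1 → ok
  r1: data parity 0, sent rp 0 → ok
  r2: data parity 0, sent rp 0 → ok
  r3: data parity 1, sent rp 0 → mismatch
Recompute each column's even parity and compare to cp:
  c0: data parity 1, sent cp 0 → mismatch
  c1: data parity 0, sent cp 0 → ok
  c2: data parity 0, sent cp 0 → ok
  c3: data parity 1, sent cp 1 → ok
  c4: data parity 0, sent cp 0 → ok
Exactly one row (r3) and one column (c0) fail → the flipped bit is at their intersection.

row 3, column 0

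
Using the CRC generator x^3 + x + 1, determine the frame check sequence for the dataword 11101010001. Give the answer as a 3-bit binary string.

Append 3 zeros: 11101010001000. Divide by 1011 (XOR where the leading bit is 1):
  pos 0: 1110 XOR 1011 = 0101
  pos 1: 1011 XOR 1011 = 0000
  pos 6: 1000 XOR 1011 = 0011
  pos 8: 1110 XOR 1011 = 0101
  pos 9: 1010 XOR 1011 = 0001
Remainder (last 3 bits) = 010. This is the CRC / FCS.

010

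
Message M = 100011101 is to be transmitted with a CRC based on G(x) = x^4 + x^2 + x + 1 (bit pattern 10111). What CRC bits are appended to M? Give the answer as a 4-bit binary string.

Append 4 zeros: 1000111010000. Divide by 10111 (XOR where the leading bit is 1):
  pos 0: 10001 XOR 10111 = 00110
  pos 2: 11011 XOR 10111 = 01100
  pos 3: 11000 XOR 10111 = 01111
  pos 4: 11111 XOR 10111 = 01000
  pos 5: 10000 XOR 10111 = 00111
  pos 7: 11100 XOR 10111 = 01011
  pos 8: 10110 XOR 10111 = 00001
Remainder (last 4 bits) = 0001. This is the CRC / FCS.

0001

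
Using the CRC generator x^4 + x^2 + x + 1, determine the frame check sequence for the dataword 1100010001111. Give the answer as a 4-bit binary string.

0010

Append 4 zeros: 11000100011110000. Divide by 10111 (XOR where the leading bit is 1):
  pos 0: 11000 XOR 10111 = 01111
  pos 1: 11111 XOR 10111 = 01000
  pos 2: 10000 XOR 10111 = 00111
  pos 4: 11100 XOR 10111 = 01011
  pos 5: 10111 XOR 10111 = 00000
  pos 10: 11100 XOR 10111 = 01011
  pos 11: 10110 XOR 10111 = 00001
Remainder (last 4 bits) = 0010. This is the CRC / FCS.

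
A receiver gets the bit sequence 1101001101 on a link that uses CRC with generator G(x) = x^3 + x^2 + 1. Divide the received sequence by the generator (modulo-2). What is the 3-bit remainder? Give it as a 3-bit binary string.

Modulo-2 division of 1101001101 by 1101:
  pos 0: 1101 XOR 1101 = 0000
  pos 6: 1101 XOR 1101 = 0000
Remainder = 000 (zero — the frame passes the CRC check).

000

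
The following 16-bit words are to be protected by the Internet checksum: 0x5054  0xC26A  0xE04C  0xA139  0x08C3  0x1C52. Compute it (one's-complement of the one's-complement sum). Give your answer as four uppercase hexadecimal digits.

One's-complement addition (fold any carry out of bit 15 back into bit 0):
  0x5054 + 0xC26A = 0x112BE → wrap carry → 0x12BF
  0x12BF + 0xE04C = 0x0F30B
  0xF30B + 0xA139 = 0x19444 → wrap carry → 0x9445
  0x9445 + 0x08C3 = 0x09D08
  0x9D08 + 0x1C52 = 0x0B95A
One's-complement sum = 0xB95A.
Checksum = ~0xB95A & 0xFFFF = 0x46A5.

46A5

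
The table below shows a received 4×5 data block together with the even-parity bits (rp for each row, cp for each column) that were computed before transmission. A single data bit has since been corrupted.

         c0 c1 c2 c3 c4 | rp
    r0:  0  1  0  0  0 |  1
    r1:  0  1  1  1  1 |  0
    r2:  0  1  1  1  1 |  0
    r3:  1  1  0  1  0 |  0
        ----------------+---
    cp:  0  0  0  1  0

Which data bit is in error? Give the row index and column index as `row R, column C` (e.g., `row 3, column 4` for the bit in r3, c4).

Recompute each row's even parity and compare to rp:
  r0: data parity 1, sent rp 1 → ok
  r1: data parity 0, sent rp 0 → ok
  r2: data parity 0, sent rp 0 → ok
  r3: data parity 1, sent rp 0 → mismatch
Recompute each column's even parity and compare to cp:
  c0: data parity 1, sent cp 0 → mismatch
  c1: data parity 0, sent cp 0 → ok
  c2: data parity 0, sent cp 0 → ok
  c3: data parity 1, sent cp 1 → ok
  c4: data parity 0, sent cp 0 → ok
Exactly one row (r3) and one column (c0) fail → the flipped bit is at their intersection.

row 3, column 0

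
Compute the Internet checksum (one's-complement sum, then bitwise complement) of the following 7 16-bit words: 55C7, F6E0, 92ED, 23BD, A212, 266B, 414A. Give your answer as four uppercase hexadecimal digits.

One's-complement addition (fold any carry out of bit 15 back into bit 0):
  0x55C7 + 0xF6E0 = 0x14CA7 → wrap carry → 0x4CA8
  0x4CA8 + 0x92ED = 0x0DF95
  0xDF95 + 0x23BD = 0x10352 → wrap carry → 0x0353
  0x0353 + 0xA212 = 0x0A565
  0xA565 + 0x266B = 0x0CBD0
  0xCBD0 + 0x414A = 0x10D1A → wrap carry → 0x0D1B
One's-complement sum = 0x0D1B.
Checksum = ~0x0D1B & 0xFFFF = 0xF2E4.

F2E4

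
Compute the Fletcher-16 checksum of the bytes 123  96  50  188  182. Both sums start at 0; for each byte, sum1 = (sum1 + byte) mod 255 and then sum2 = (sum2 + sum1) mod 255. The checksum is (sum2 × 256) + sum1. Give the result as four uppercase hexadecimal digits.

B181

Running sums (mod 255):
  after byte 0 (123): sum1=123, sum2=123
  after byte 1 (96): sum1=219, sum2=87
  after byte 2 (50): sum1=14, sum2=101
  after byte 3 (188): sum1=202, sum2=48
  after byte 4 (182): sum1=129, sum2=177
Checksum = sum2·256 + sum1 = 177·256 + 129 = 45441 = 0xB181.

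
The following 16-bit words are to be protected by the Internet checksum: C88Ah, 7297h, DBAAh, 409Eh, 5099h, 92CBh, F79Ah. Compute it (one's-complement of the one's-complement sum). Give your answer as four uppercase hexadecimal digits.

One's-complement addition (fold any carry out of bit 15 back into bit 0):
  0xC88A + 0x7297 = 0x13B21 → wrap carry → 0x3B22
  0x3B22 + 0xDBAA = 0x116CC → wrap carry → 0x16CD
  0x16CD + 0x409E = 0x0576B
  0x576B + 0x5099 = 0x0A804
  0xA804 + 0x92CB = 0x13ACF → wrap carry → 0x3AD0
  0x3AD0 + 0xF79A = 0x1326A → wrap carry → 0x326B
One's-complement sum = 0x326B.
Checksum = ~0x326B & 0xFFFF = 0xCD94.

CD94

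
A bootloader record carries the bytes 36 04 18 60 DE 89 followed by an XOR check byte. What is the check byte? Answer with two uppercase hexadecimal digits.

XOR the bytes together:
  start with 0x36
  0x36 ⊕ 0x04 = 0x32
  0x32 ⊕ 0x18 = 0x2A
  0x2A ⊕ 0x60 = 0x4A
  0x4A ⊕ 0xDE = 0x94
  0x94 ⊕ 0x89 = 0x1D

1D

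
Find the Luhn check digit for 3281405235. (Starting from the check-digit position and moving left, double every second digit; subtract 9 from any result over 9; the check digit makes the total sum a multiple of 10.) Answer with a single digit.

6

Partial digits right→left: 5 3 2 5 0 4 1 8 2 3
Double every second digit counting from the check-digit position (so the 1st, 3rd, 5th, ... of the partial from the right).
  doubled (with −9 where >9): 1 4 0 2 4 → sum 11
  kept as-is: 3 5 4 8 3 → sum 23
Total = 11 + 23 = 34.
Check digit = (10 − (34 mod 10)) mod 10 = 6.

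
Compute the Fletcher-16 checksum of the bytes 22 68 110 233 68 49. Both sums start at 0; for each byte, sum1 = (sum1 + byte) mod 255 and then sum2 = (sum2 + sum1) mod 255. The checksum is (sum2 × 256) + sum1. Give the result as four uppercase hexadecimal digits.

Running sums (mod 255):
  after byte 0 (22): sum1=22, sum2=22
  after byte 1 (68): sum1=90, sum2=112
  after byte 2 (110): sum1=200, sum2=57
  after byte 3 (233): sum1=178, sum2=235
  after byte 4 (68): sum1=246, sum2=226
  after byte 5 (49): sum1=40, sum2=11
Checksum = sum2·256 + sum1 = 11·256 + 40 = 2856 = 0x0B28.

0B28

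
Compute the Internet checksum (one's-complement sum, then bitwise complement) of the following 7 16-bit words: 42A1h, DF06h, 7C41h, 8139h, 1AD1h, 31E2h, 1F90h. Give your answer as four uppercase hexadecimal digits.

7499

One's-complement addition (fold any carry out of bit 15 back into bit 0):
  0x42A1 + 0xDF06 = 0x121A7 → wrap carry → 0x21A8
  0x21A8 + 0x7C41 = 0x09DE9
  0x9DE9 + 0x8139 = 0x11F22 → wrap carry → 0x1F23
  0x1F23 + 0x1AD1 = 0x039F4
  0x39F4 + 0x31E2 = 0x06BD6
  0x6BD6 + 0x1F90 = 0x08B66
One's-complement sum = 0x8B66.
Checksum = ~0x8B66 & 0xFFFF = 0x7499.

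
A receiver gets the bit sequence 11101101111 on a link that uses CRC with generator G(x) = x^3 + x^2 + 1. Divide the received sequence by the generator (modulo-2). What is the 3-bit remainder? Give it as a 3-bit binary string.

Modulo-2 division of 11101101111 by 1101:
  pos 0: 1110 XOR 1101 = 0011
  pos 2: 1111 XOR 1101 = 0010
  pos 4: 1001 XOR 1101 = 0100
  pos 5: 1001 XOR 1101 = 0100
  pos 6: 1001 XOR 1101 = 0100
  pos 7: 1001 XOR 1101 = 0100
Remainder = 100 (nonzero — an error is detected).

100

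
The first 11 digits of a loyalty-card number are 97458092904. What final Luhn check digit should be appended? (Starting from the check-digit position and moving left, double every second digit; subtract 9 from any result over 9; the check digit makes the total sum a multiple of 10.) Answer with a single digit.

6

Partial digits right→left: 4 0 9 2 9 0 8 5 4 7 9
Double every second digit counting from the check-digit position (so the 1st, 3rd, 5th, ... of the partial from the right).
  doubled (with −9 where >9): 8 9 9 7 8 9 → sum 50
  kept as-is: 0 2 0 5 7 → sum 14
Total = 50 + 14 = 64.
Check digit = (10 − (64 mod 10)) mod 10 = 6.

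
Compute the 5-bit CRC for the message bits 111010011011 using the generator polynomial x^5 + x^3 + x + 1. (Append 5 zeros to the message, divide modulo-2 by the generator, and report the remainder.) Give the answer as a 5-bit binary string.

Append 5 zeros: 11101001101100000. Divide by 101011 (XOR where the leading bit is 1):
  pos 0: 111010 XOR 101011 = 010001
  pos 1: 100010 XOR 101011 = 001001
  pos 3: 100111 XOR 101011 = 001100
  pos 5: 110001 XOR 101011 = 011010
  pos 6: 110101 XOR 101011 = 011110
  pos 7: 111100 XOR 101011 = 010111
  pos 8: 101110 XOR 101011 = 000101
  pos 11: 101000 XOR 101011 = 000011
Remainder (last 5 bits) = 00011. This is the CRC / FCS.

00011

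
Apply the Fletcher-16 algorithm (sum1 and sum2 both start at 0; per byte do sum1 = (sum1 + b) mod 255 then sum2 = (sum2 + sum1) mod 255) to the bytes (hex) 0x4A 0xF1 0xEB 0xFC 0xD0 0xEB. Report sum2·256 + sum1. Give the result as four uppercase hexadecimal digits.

ABE1

Running sums (mod 255):
  after byte 0 (0x4A): sum1=74, sum2=74
  after byte 1 (0xF1): sum1=60, sum2=134
  after byte 2 (0xEB): sum1=40, sum2=174
  after byte 3 (0xFC): sum1=37, sum2=211
  after byte 4 (0xD0): sum1=245, sum2=201
  after byte 5 (0xEB): sum1=225, sum2=171
Checksum = sum2·256 + sum1 = 171·256 + 225 = 44001 = 0xABE1.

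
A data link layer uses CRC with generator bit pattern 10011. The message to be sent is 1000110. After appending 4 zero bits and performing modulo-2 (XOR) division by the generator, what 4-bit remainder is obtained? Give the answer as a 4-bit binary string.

Append 4 zeros: 10001100000. Divide by 10011 (XOR where the leading bit is 1):
  pos 0: 10001 XOR 10011 = 00010
  pos 3: 10100 XOR 10011 = 00111
  pos 5: 11100 XOR 10011 = 01111
  pos 6: 11110 XOR 10011 = 01101
Remainder (last 4 bits) = 1101. This is the CRC / FCS.

1101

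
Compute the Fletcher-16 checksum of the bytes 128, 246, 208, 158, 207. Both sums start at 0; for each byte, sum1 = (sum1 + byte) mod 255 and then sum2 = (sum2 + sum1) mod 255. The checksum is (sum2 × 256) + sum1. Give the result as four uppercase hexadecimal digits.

Running sums (mod 255):
  after byte 0 (128): sum1=128, sum2=128
  after byte 1 (246): sum1=119, sum2=247
  after byte 2 (208): sum1=72, sum2=64
  after byte 3 (158): sum1=230, sum2=39
  after byte 4 (207): sum1=182, sum2=221
Checksum = sum2·256 + sum1 = 221·256 + 182 = 56758 = 0xDDB6.

DDB6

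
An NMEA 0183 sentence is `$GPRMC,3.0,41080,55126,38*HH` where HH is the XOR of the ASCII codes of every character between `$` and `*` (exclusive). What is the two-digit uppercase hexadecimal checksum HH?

XOR the ASCII codes of the payload characters:
  'G' = 0x47 → acc = 0x47
  'P' = 0x50 → acc = 0x17
  'R' = 0x52 → acc = 0x45
  'M' = 0x4D → acc = 0x08
  'C' = 0x43 → acc = 0x4B
  ',' = 0x2C → acc = 0x67
  '3' = 0x33 → acc = 0x54
  '.' = 0x2E → acc = 0x7A
  '0' = 0x30 → acc = 0x4A
  ',' = 0x2C → acc = 0x66
  '4' = 0x34 → acc = 0x52
  '1' = 0x31 → acc = 0x63
  '0' = 0x30 → acc = 0x53
  '8' = 0x38 → acc = 0x6B
  '0' = 0x30 → acc = 0x5B
  ',' = 0x2C → acc = 0x77
  '5' = 0x35 → acc = 0x42
  '5' = 0x35 → acc = 0x77
  '1' = 0x31 → acc = 0x46
  '2' = 0x32 → acc = 0x74
  '6' = 0x36 → acc = 0x42
  ',' = 0x2C → acc = 0x6E
  '3' = 0x33 → acc = 0x5D
  '8' = 0x38 → acc = 0x65
Checksum = 0x65.

65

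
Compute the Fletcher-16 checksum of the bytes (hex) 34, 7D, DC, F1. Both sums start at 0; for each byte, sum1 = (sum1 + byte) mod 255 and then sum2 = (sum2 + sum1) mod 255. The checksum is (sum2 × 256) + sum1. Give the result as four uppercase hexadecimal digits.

F480

Running sums (mod 255):
  after byte 0 (34): sum1=52, sum2=52
  after byte 1 (7D): sum1=177, sum2=229
  after byte 2 (DC): sum1=142, sum2=116
  after byte 3 (F1): sum1=128, sum2=244
Checksum = sum2·256 + sum1 = 244·256 + 128 = 62592 = 0xF480.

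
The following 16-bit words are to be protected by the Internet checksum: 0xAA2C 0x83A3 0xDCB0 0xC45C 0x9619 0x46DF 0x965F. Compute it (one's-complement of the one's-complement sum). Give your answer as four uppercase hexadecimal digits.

BDC9

One's-complement addition (fold any carry out of bit 15 back into bit 0):
  0xAA2C + 0x83A3 = 0x12DCF → wrap carry → 0x2DD0
  0x2DD0 + 0xDCB0 = 0x10A80 → wrap carry → 0x0A81
  0x0A81 + 0xC45C = 0x0CEDD
  0xCEDD + 0x9619 = 0x164F6 → wrap carry → 0x64F7
  0x64F7 + 0x46DF = 0x0ABD6
  0xABD6 + 0x965F = 0x14235 → wrap carry → 0x4236
One's-complement sum = 0x4236.
Checksum = ~0x4236 & 0xFFFF = 0xBDC9.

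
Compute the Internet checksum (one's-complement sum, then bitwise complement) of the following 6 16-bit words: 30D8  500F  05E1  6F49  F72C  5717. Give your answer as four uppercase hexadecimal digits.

One's-complement addition (fold any carry out of bit 15 back into bit 0):
  0x30D8 + 0x500F = 0x080E7
  0x80E7 + 0x05E1 = 0x086C8
  0x86C8 + 0x6F49 = 0x0F611
  0xF611 + 0xF72C = 0x1ED3D → wrap carry → 0xED3E
  0xED3E + 0x5717 = 0x14455 → wrap carry → 0x4456
One's-complement sum = 0x4456.
Checksum = ~0x4456 & 0xFFFF = 0xBBA9.

BBA9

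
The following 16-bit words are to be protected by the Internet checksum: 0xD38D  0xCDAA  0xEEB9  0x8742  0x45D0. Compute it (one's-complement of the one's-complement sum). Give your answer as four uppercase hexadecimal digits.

One's-complement addition (fold any carry out of bit 15 back into bit 0):
  0xD38D + 0xCDAA = 0x1A137 → wrap carry → 0xA138
  0xA138 + 0xEEB9 = 0x18FF1 → wrap carry → 0x8FF2
  0x8FF2 + 0x8742 = 0x11734 → wrap carry → 0x1735
  0x1735 + 0x45D0 = 0x05D05
One's-complement sum = 0x5D05.
Checksum = ~0x5D05 & 0xFFFF = 0xA2FA.

A2FA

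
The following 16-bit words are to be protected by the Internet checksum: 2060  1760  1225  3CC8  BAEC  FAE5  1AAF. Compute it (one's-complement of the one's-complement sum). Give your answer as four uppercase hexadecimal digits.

A8D0

One's-complement addition (fold any carry out of bit 15 back into bit 0):
  0x2060 + 0x1760 = 0x037C0
  0x37C0 + 0x1225 = 0x049E5
  0x49E5 + 0x3CC8 = 0x086AD
  0x86AD + 0xBAEC = 0x14199 → wrap carry → 0x419A
  0x419A + 0xFAE5 = 0x13C7F → wrap carry → 0x3C80
  0x3C80 + 0x1AAF = 0x0572F
One's-complement sum = 0x572F.
Checksum = ~0x572F & 0xFFFF = 0xA8D0.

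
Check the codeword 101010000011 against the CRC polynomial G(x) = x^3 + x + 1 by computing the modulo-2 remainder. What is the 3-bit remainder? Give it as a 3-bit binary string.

Modulo-2 division of 101010000011 by 1011:
  pos 0: 1010 XOR 1011 = 0001
  pos 3: 1100 XOR 1011 = 0111
  pos 4: 1110 XOR 1011 = 0101
  pos 5: 1010 XOR 1011 = 0001
  pos 8: 1011 XOR 1011 = 0000
Remainder = 000 (zero — the frame passes the CRC check).

000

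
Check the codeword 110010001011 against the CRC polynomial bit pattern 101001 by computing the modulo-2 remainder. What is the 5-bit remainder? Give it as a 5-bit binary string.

Modulo-2 division of 110010001011 by 101001:
  pos 0: 110010 XOR 101001 = 011011
  pos 1: 110110 XOR 101001 = 011111
  pos 2: 111110 XOR 101001 = 010111
  pos 3: 101111 XOR 101001 = 000110
  pos 6: 110011 XOR 101001 = 011010
Remainder = 11010 (nonzero — an error is detected).

11010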